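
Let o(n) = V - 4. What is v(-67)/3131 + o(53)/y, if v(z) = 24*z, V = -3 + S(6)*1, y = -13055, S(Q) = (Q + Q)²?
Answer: -21421387/40875205 ≈ -0.52407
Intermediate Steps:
S(Q) = 4*Q² (S(Q) = (2*Q)² = 4*Q²)
V = 141 (V = -3 + (4*6²)*1 = -3 + (4*36)*1 = -3 + 144*1 = -3 + 144 = 141)
o(n) = 137 (o(n) = 141 - 4 = 137)
v(-67)/3131 + o(53)/y = (24*(-67))/3131 + 137/(-13055) = -1608*1/3131 + 137*(-1/13055) = -1608/3131 - 137/13055 = -21421387/40875205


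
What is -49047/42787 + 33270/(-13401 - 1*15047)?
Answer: -1409406273/608602288 ≈ -2.3158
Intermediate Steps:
-49047/42787 + 33270/(-13401 - 1*15047) = -49047*1/42787 + 33270/(-13401 - 15047) = -49047/42787 + 33270/(-28448) = -49047/42787 + 33270*(-1/28448) = -49047/42787 - 16635/14224 = -1409406273/608602288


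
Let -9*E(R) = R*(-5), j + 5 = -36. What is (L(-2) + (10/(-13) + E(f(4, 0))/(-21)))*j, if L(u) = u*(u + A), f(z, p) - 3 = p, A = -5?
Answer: -441611/819 ≈ -539.21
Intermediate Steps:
f(z, p) = 3 + p
j = -41 (j = -5 - 36 = -41)
L(u) = u*(-5 + u) (L(u) = u*(u - 5) = u*(-5 + u))
E(R) = 5*R/9 (E(R) = -R*(-5)/9 = -(-5)*R/9 = 5*R/9)
(L(-2) + (10/(-13) + E(f(4, 0))/(-21)))*j = (-2*(-5 - 2) + (10/(-13) + (5*(3 + 0)/9)/(-21)))*(-41) = (-2*(-7) + (10*(-1/13) + ((5/9)*3)*(-1/21)))*(-41) = (14 + (-10/13 + (5/3)*(-1/21)))*(-41) = (14 + (-10/13 - 5/63))*(-41) = (14 - 695/819)*(-41) = (10771/819)*(-41) = -441611/819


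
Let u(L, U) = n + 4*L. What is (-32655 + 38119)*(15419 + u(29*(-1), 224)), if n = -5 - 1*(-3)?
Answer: 83604664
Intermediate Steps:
n = -2 (n = -5 + 3 = -2)
u(L, U) = -2 + 4*L
(-32655 + 38119)*(15419 + u(29*(-1), 224)) = (-32655 + 38119)*(15419 + (-2 + 4*(29*(-1)))) = 5464*(15419 + (-2 + 4*(-29))) = 5464*(15419 + (-2 - 116)) = 5464*(15419 - 118) = 5464*15301 = 83604664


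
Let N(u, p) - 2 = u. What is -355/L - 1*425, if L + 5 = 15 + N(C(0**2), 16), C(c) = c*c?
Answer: -5455/12 ≈ -454.58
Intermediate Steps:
C(c) = c**2
N(u, p) = 2 + u
L = 12 (L = -5 + (15 + (2 + (0**2)**2)) = -5 + (15 + (2 + 0**2)) = -5 + (15 + (2 + 0)) = -5 + (15 + 2) = -5 + 17 = 12)
-355/L - 1*425 = -355/12 - 1*425 = -355*1/12 - 425 = -355/12 - 425 = -5455/12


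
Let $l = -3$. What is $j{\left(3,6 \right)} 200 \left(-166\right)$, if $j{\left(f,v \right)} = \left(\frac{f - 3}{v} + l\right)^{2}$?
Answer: $-298800$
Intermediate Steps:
$j{\left(f,v \right)} = \left(-3 + \frac{-3 + f}{v}\right)^{2}$ ($j{\left(f,v \right)} = \left(\frac{f - 3}{v} - 3\right)^{2} = \left(\frac{-3 + f}{v} - 3\right)^{2} = \left(-3 + \frac{-3 + f}{v}\right)^{2}$)
$j{\left(3,6 \right)} 200 \left(-166\right) = \frac{\left(3 - 3 + 3 \cdot 6\right)^{2}}{36} \cdot 200 \left(-166\right) = \frac{\left(3 - 3 + 18\right)^{2}}{36} \cdot 200 \left(-166\right) = \frac{18^{2}}{36} \cdot 200 \left(-166\right) = \frac{1}{36} \cdot 324 \cdot 200 \left(-166\right) = 9 \cdot 200 \left(-166\right) = 1800 \left(-166\right) = -298800$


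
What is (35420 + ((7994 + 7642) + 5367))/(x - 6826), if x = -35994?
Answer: -56423/42820 ≈ -1.3177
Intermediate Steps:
(35420 + ((7994 + 7642) + 5367))/(x - 6826) = (35420 + ((7994 + 7642) + 5367))/(-35994 - 6826) = (35420 + (15636 + 5367))/(-42820) = (35420 + 21003)*(-1/42820) = 56423*(-1/42820) = -56423/42820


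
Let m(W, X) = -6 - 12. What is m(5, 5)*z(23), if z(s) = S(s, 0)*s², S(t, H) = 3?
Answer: -28566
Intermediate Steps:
m(W, X) = -18
z(s) = 3*s²
m(5, 5)*z(23) = -54*23² = -54*529 = -18*1587 = -28566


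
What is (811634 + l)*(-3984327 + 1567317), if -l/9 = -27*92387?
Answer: -56223701091750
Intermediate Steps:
l = 22450041 (l = -(-243)*92387 = -9*(-2494449) = 22450041)
(811634 + l)*(-3984327 + 1567317) = (811634 + 22450041)*(-3984327 + 1567317) = 23261675*(-2417010) = -56223701091750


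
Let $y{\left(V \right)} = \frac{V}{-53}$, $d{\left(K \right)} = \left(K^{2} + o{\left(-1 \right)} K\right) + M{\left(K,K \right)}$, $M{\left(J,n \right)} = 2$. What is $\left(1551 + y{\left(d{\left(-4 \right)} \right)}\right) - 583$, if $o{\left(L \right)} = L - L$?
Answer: $\frac{51286}{53} \approx 967.66$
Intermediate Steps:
$o{\left(L \right)} = 0$
$d{\left(K \right)} = 2 + K^{2}$ ($d{\left(K \right)} = \left(K^{2} + 0 K\right) + 2 = \left(K^{2} + 0\right) + 2 = K^{2} + 2 = 2 + K^{2}$)
$y{\left(V \right)} = - \frac{V}{53}$ ($y{\left(V \right)} = V \left(- \frac{1}{53}\right) = - \frac{V}{53}$)
$\left(1551 + y{\left(d{\left(-4 \right)} \right)}\right) - 583 = \left(1551 - \frac{2 + \left(-4\right)^{2}}{53}\right) - 583 = \left(1551 - \frac{2 + 16}{53}\right) - 583 = \left(1551 - \frac{18}{53}\right) - 583 = \frac{82185}{53} - 583 = \frac{51286}{53}$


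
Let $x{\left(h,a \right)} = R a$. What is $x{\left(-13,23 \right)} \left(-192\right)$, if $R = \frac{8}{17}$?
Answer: $- \frac{35328}{17} \approx -2078.1$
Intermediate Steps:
$R = \frac{8}{17}$ ($R = 8 \cdot \frac{1}{17} = \frac{8}{17} \approx 0.47059$)
$x{\left(h,a \right)} = \frac{8 a}{17}$
$x{\left(-13,23 \right)} \left(-192\right) = \frac{8}{17} \cdot 23 \left(-192\right) = \frac{184}{17} \left(-192\right) = - \frac{35328}{17}$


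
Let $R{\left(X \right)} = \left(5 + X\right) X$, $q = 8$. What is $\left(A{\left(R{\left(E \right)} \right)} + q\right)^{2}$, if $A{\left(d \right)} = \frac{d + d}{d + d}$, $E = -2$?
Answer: $81$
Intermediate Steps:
$R{\left(X \right)} = X \left(5 + X\right)$
$A{\left(d \right)} = 1$ ($A{\left(d \right)} = \frac{2 d}{2 d} = 2 d \frac{1}{2 d} = 1$)
$\left(A{\left(R{\left(E \right)} \right)} + q\right)^{2} = \left(1 + 8\right)^{2} = 9^{2} = 81$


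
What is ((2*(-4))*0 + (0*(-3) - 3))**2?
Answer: 9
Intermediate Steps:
((2*(-4))*0 + (0*(-3) - 3))**2 = (-8*0 + (0 - 3))**2 = (0 - 3)**2 = (-3)**2 = 9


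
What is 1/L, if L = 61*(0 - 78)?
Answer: -1/4758 ≈ -0.00021017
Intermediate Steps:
L = -4758 (L = 61*(-78) = -4758)
1/L = 1/(-4758) = -1/4758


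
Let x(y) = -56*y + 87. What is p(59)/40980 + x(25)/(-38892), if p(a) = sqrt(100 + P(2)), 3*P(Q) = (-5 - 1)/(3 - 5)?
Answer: 1313/38892 + sqrt(101)/40980 ≈ 0.034005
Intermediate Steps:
P(Q) = 1 (P(Q) = ((-5 - 1)/(3 - 5))/3 = (-6/(-2))/3 = (-6*(-1/2))/3 = (1/3)*3 = 1)
x(y) = 87 - 56*y
p(a) = sqrt(101) (p(a) = sqrt(100 + 1) = sqrt(101))
p(59)/40980 + x(25)/(-38892) = sqrt(101)/40980 + (87 - 56*25)/(-38892) = sqrt(101)*(1/40980) + (87 - 1400)*(-1/38892) = sqrt(101)/40980 - 1313*(-1/38892) = sqrt(101)/40980 + 1313/38892 = 1313/38892 + sqrt(101)/40980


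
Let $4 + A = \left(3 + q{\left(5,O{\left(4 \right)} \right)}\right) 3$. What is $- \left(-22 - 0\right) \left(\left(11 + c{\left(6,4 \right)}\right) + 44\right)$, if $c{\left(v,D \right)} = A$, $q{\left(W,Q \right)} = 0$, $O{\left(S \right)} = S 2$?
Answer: $1320$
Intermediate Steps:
$O{\left(S \right)} = 2 S$
$A = 5$ ($A = -4 + \left(3 + 0\right) 3 = -4 + 3 \cdot 3 = -4 + 9 = 5$)
$c{\left(v,D \right)} = 5$
$- \left(-22 - 0\right) \left(\left(11 + c{\left(6,4 \right)}\right) + 44\right) = - \left(-22 - 0\right) \left(\left(11 + 5\right) + 44\right) = - \left(-22 + 0\right) \left(16 + 44\right) = - \left(-22\right) 60 = \left(-1\right) \left(-1320\right) = 1320$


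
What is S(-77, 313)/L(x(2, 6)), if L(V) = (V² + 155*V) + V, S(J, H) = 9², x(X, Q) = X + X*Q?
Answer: 81/2380 ≈ 0.034034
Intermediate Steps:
x(X, Q) = X + Q*X
S(J, H) = 81
L(V) = V² + 156*V
S(-77, 313)/L(x(2, 6)) = 81/(((2*(1 + 6))*(156 + 2*(1 + 6)))) = 81/(((2*7)*(156 + 2*7))) = 81/((14*(156 + 14))) = 81/((14*170)) = 81/2380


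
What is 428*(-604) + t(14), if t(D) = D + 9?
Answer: -258489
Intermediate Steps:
t(D) = 9 + D
428*(-604) + t(14) = 428*(-604) + (9 + 14) = -258512 + 23 = -258489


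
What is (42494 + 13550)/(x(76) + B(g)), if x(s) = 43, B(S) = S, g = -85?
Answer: -28022/21 ≈ -1334.4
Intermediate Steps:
(42494 + 13550)/(x(76) + B(g)) = (42494 + 13550)/(43 - 85) = 56044/(-42) = 56044*(-1/42) = -28022/21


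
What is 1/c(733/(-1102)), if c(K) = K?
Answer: -1102/733 ≈ -1.5034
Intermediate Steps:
1/c(733/(-1102)) = 1/(733/(-1102)) = 1/(733*(-1/1102)) = 1/(-733/1102) = -1102/733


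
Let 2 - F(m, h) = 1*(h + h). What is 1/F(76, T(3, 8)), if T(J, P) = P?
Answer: -1/14 ≈ -0.071429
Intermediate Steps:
F(m, h) = 2 - 2*h (F(m, h) = 2 - (h + h) = 2 - 2*h)
1/F(76, T(3, 8)) = 1/(2 - 2*8) = 1/(2 - 16) = 1/(-14) = -1/14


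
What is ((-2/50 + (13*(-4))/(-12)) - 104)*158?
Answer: -1181524/75 ≈ -15754.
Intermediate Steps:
((-2/50 + (13*(-4))/(-12)) - 104)*158 = ((-2*1/50 - 52*(-1/12)) - 104)*158 = ((-1/25 + 13/3) - 104)*158 = (322/75 - 104)*158 = -7478/75*158 = -1181524/75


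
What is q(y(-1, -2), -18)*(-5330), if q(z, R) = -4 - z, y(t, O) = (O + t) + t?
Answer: 0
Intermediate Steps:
y(t, O) = O + 2*t
q(y(-1, -2), -18)*(-5330) = (-4 - (-2 + 2*(-1)))*(-5330) = (-4 - (-2 - 2))*(-5330) = (-4 - 1*(-4))*(-5330) = (-4 + 4)*(-5330) = 0*(-5330) = 0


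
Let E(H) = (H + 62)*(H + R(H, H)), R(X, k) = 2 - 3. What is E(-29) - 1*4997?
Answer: -5987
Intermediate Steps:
R(X, k) = -1
E(H) = (-1 + H)*(62 + H) (E(H) = (H + 62)*(H - 1) = (62 + H)*(-1 + H) = (-1 + H)*(62 + H))
E(-29) - 1*4997 = (-62 + (-29)² + 61*(-29)) - 1*4997 = (-62 + 841 - 1769) - 4997 = -990 - 4997 = -5987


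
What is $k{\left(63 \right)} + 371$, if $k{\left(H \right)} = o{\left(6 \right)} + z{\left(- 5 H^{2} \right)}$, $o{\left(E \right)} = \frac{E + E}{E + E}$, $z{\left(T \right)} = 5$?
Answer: $377$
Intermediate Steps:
$o{\left(E \right)} = 1$ ($o{\left(E \right)} = \frac{2 E}{2 E} = 2 E \frac{1}{2 E} = 1$)
$k{\left(H \right)} = 6$ ($k{\left(H \right)} = 1 + 5 = 6$)
$k{\left(63 \right)} + 371 = 6 + 371 = 377$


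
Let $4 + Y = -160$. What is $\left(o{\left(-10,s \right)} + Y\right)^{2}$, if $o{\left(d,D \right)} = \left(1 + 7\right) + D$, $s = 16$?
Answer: $19600$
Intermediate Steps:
$o{\left(d,D \right)} = 8 + D$
$Y = -164$ ($Y = -4 - 160 = -164$)
$\left(o{\left(-10,s \right)} + Y\right)^{2} = \left(\left(8 + 16\right) - 164\right)^{2} = \left(24 - 164\right)^{2} = \left(-140\right)^{2} = 19600$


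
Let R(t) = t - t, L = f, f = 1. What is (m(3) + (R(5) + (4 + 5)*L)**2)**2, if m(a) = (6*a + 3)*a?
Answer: 20736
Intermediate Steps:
m(a) = a*(3 + 6*a) (m(a) = (3 + 6*a)*a = a*(3 + 6*a))
L = 1
R(t) = 0
(m(3) + (R(5) + (4 + 5)*L)**2)**2 = (3*3*(1 + 2*3) + (0 + (4 + 5)*1)**2)**2 = (3*3*(1 + 6) + (0 + 9*1)**2)**2 = (3*3*7 + (0 + 9)**2)**2 = (63 + 9**2)**2 = (63 + 81)**2 = 144**2 = 20736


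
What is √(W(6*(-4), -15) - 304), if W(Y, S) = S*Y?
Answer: 2*√14 ≈ 7.4833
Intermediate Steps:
√(W(6*(-4), -15) - 304) = √(-90*(-4) - 304) = √(-15*(-24) - 304) = √(360 - 304) = √56 = 2*√14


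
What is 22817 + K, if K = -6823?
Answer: 15994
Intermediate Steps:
22817 + K = 22817 - 6823 = 15994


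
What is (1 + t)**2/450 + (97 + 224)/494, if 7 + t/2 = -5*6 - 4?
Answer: 94044/6175 ≈ 15.230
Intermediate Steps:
t = -82 (t = -14 + 2*(-5*6 - 4) = -14 + 2*(-30 - 4) = -14 + 2*(-34) = -14 - 68 = -82)
(1 + t)**2/450 + (97 + 224)/494 = (1 - 82)**2/450 + (97 + 224)/494 = (-81)**2*(1/450) + 321*(1/494) = 6561*(1/450) + 321/494 = 729/50 + 321/494 = 94044/6175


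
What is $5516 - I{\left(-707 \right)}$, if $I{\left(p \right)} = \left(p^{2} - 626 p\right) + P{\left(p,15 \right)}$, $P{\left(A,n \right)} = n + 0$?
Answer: $-936930$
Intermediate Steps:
$P{\left(A,n \right)} = n$
$I{\left(p \right)} = 15 + p^{2} - 626 p$ ($I{\left(p \right)} = \left(p^{2} - 626 p\right) + 15 = 15 + p^{2} - 626 p$)
$5516 - I{\left(-707 \right)} = 5516 - \left(15 + \left(-707\right)^{2} - -442582\right) = 5516 - \left(15 + 499849 + 442582\right) = 5516 - 942446 = -936930$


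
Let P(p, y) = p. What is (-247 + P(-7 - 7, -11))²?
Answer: 68121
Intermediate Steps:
(-247 + P(-7 - 7, -11))² = (-247 + (-7 - 7))² = (-247 - 14)² = (-261)² = 68121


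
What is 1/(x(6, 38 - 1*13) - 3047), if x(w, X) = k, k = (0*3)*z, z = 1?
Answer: -1/3047 ≈ -0.00032819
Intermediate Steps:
k = 0 (k = (0*3)*1 = 0*1 = 0)
x(w, X) = 0
1/(x(6, 38 - 1*13) - 3047) = 1/(0 - 3047) = 1/(-3047) = -1/3047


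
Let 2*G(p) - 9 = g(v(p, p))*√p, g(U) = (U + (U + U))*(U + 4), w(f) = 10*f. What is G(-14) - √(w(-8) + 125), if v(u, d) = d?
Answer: 9/2 - 3*√5 + 210*I*√14 ≈ -2.2082 + 785.75*I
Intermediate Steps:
g(U) = 3*U*(4 + U) (g(U) = (U + 2*U)*(4 + U) = (3*U)*(4 + U) = 3*U*(4 + U))
G(p) = 9/2 + 3*p^(3/2)*(4 + p)/2 (G(p) = 9/2 + ((3*p*(4 + p))*√p)/2 = 9/2 + (3*p^(3/2)*(4 + p))/2 = 9/2 + 3*p^(3/2)*(4 + p)/2)
G(-14) - √(w(-8) + 125) = (9/2 + 3*(-14)^(3/2)*(4 - 14)/2) - √(10*(-8) + 125) = (9/2 + (3/2)*(-14*I*√14)*(-10)) - √(-80 + 125) = (9/2 + 210*I*√14) - √45 = (9/2 + 210*I*√14) - 3*√5 = 9/2 - 3*√5 + 210*I*√14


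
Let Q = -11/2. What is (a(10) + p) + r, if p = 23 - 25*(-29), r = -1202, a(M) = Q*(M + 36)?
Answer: -707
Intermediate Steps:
Q = -11/2 (Q = -11*½ = -11/2 ≈ -5.5000)
a(M) = -198 - 11*M/2 (a(M) = -11*(M + 36)/2 = -11*(36 + M)/2 = -198 - 11*M/2)
p = 748 (p = 23 + 725 = 748)
(a(10) + p) + r = ((-198 - 11/2*10) + 748) - 1202 = ((-198 - 55) + 748) - 1202 = (-253 + 748) - 1202 = 495 - 1202 = -707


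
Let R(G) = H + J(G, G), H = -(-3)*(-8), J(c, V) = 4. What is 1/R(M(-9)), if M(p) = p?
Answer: -1/20 ≈ -0.050000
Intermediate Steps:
H = -24 (H = -1*(-3)*(-8) = 3*(-8) = -24)
R(G) = -20 (R(G) = -24 + 4 = -20)
1/R(M(-9)) = 1/(-20) = -1/20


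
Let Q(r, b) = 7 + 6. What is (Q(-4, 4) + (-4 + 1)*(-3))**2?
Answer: 484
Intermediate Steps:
Q(r, b) = 13
(Q(-4, 4) + (-4 + 1)*(-3))**2 = (13 + (-4 + 1)*(-3))**2 = (13 - 3*(-3))**2 = (13 + 9)**2 = 22**2 = 484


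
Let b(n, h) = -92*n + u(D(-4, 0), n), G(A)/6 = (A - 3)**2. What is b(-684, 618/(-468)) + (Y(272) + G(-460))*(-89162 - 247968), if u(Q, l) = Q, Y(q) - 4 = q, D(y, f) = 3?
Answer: -433714310769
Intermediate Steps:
Y(q) = 4 + q
G(A) = 6*(-3 + A)**2 (G(A) = 6*(A - 3)**2 = 6*(-3 + A)**2)
b(n, h) = 3 - 92*n (b(n, h) = -92*n + 3 = 3 - 92*n)
b(-684, 618/(-468)) + (Y(272) + G(-460))*(-89162 - 247968) = (3 - 92*(-684)) + ((4 + 272) + 6*(-3 - 460)**2)*(-89162 - 247968) = (3 + 62928) + (276 + 6*(-463)**2)*(-337130) = 62931 + (276 + 6*214369)*(-337130) = 62931 + (276 + 1286214)*(-337130) = 62931 + 1286490*(-337130) = 62931 - 433714373700 = -433714310769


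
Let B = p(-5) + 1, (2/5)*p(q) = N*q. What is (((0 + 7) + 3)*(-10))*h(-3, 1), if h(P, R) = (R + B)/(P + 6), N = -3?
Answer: -3950/3 ≈ -1316.7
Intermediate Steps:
p(q) = -15*q/2 (p(q) = 5*(-3*q)/2 = -15*q/2)
B = 77/2 (B = -15/2*(-5) + 1 = 75/2 + 1 = 77/2 ≈ 38.500)
h(P, R) = (77/2 + R)/(6 + P) (h(P, R) = (R + 77/2)/(P + 6) = (77/2 + R)/(6 + P))
(((0 + 7) + 3)*(-10))*h(-3, 1) = (((0 + 7) + 3)*(-10))*((77/2 + 1)/(6 - 3)) = ((7 + 3)*(-10))*((79/2)/3) = (10*(-10))*((1/3)*(79/2)) = -100*79/6 = -3950/3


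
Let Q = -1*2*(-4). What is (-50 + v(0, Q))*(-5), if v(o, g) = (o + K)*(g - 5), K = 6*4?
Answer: -110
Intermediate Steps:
K = 24
Q = 8 (Q = -2*(-4) = 8)
v(o, g) = (-5 + g)*(24 + o) (v(o, g) = (o + 24)*(g - 5) = (24 + o)*(-5 + g) = (-5 + g)*(24 + o))
(-50 + v(0, Q))*(-5) = (-50 + (-120 - 5*0 + 24*8 + 8*0))*(-5) = (-50 + (-120 + 0 + 192 + 0))*(-5) = (-50 + 72)*(-5) = 22*(-5) = -110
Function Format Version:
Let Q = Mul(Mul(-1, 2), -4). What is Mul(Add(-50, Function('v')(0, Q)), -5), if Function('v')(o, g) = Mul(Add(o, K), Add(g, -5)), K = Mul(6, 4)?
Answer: -110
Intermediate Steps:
K = 24
Q = 8 (Q = Mul(-2, -4) = 8)
Function('v')(o, g) = Mul(Add(-5, g), Add(24, o)) (Function('v')(o, g) = Mul(Add(o, 24), Add(g, -5)) = Mul(Add(24, o), Add(-5, g)) = Mul(Add(-5, g), Add(24, o)))
Mul(Add(-50, Function('v')(0, Q)), -5) = Mul(Add(-50, Add(-120, Mul(-5, 0), Mul(24, 8), Mul(8, 0))), -5) = Mul(Add(-50, Add(-120, 0, 192, 0)), -5) = Mul(Add(-50, 72), -5) = Mul(22, -5) = -110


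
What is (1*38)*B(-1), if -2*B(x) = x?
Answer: 19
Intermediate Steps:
B(x) = -x/2
(1*38)*B(-1) = (1*38)*(-½*(-1)) = 38*(½) = 19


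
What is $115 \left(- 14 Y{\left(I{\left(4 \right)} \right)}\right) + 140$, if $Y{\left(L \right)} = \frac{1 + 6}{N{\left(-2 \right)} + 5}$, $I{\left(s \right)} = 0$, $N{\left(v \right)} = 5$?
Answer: $-987$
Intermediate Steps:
$Y{\left(L \right)} = \frac{7}{10}$ ($Y{\left(L \right)} = \frac{1 + 6}{5 + 5} = \frac{7}{10}$)
$115 \left(- 14 Y{\left(I{\left(4 \right)} \right)}\right) + 140 = 115 \left(\left(-14\right) \frac{7}{10}\right) + 140 = 115 \left(- \frac{49}{5}\right) + 140 = -1127 + 140 = -987$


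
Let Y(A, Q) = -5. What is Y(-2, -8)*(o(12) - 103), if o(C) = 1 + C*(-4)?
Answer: 750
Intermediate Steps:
o(C) = 1 - 4*C
Y(-2, -8)*(o(12) - 103) = -5*((1 - 4*12) - 103) = -5*((1 - 48) - 103) = -5*(-47 - 103) = -5*(-150) = 750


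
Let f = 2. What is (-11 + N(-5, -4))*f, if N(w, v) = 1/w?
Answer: -112/5 ≈ -22.400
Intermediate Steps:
(-11 + N(-5, -4))*f = (-11 + 1/(-5))*2 = (-11 - ⅕)*2 = -56/5*2 = -112/5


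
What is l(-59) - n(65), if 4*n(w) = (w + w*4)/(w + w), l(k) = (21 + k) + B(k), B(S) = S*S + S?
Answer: 27067/8 ≈ 3383.4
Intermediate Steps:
B(S) = S + S**2 (B(S) = S**2 + S = S + S**2)
l(k) = 21 + k + k*(1 + k) (l(k) = (21 + k) + k*(1 + k) = 21 + k + k*(1 + k))
n(w) = 5/8 (n(w) = ((w + w*4)/(w + w))/4 = ((w + 4*w)/((2*w)))/4 = ((5*w)*(1/(2*w)))/4 = (1/4)*(5/2) = 5/8)
l(-59) - n(65) = (21 - 59 - 59*(1 - 59)) - 1*5/8 = (21 - 59 - 59*(-58)) - 5/8 = (21 - 59 + 3422) - 5/8 = 3384 - 5/8 = 27067/8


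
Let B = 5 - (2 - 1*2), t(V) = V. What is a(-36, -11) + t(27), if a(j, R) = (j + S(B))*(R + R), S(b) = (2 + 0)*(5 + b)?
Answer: 379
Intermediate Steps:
B = 5 (B = 5 - (2 - 2) = 5 - 1*0 = 5 + 0 = 5)
S(b) = 10 + 2*b (S(b) = 2*(5 + b) = 10 + 2*b)
a(j, R) = 2*R*(20 + j) (a(j, R) = (j + (10 + 2*5))*(R + R) = (j + (10 + 10))*(2*R) = (j + 20)*(2*R) = (20 + j)*(2*R) = 2*R*(20 + j))
a(-36, -11) + t(27) = 2*(-11)*(20 - 36) + 27 = 2*(-11)*(-16) + 27 = 352 + 27 = 379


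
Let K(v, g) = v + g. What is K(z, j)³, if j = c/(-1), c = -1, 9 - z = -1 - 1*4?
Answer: 3375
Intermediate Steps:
z = 14 (z = 9 - (-1 - 1*4) = 9 - (-1 - 4) = 9 - 1*(-5) = 9 + 5 = 14)
j = 1 (j = -1/(-1) = -1*(-1) = 1)
K(v, g) = g + v
K(z, j)³ = (1 + 14)³ = 15³ = 3375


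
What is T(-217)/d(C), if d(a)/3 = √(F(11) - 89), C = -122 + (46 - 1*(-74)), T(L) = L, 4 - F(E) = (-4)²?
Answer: 217*I*√101/303 ≈ 7.1974*I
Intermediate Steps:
F(E) = -12 (F(E) = 4 - 1*(-4)² = 4 - 1*16 = 4 - 16 = -12)
C = -2 (C = -122 + (46 + 74) = -122 + 120 = -2)
d(a) = 3*I*√101 (d(a) = 3*√(-12 - 89) = 3*√(-101) = 3*(I*√101) = 3*I*√101)
T(-217)/d(C) = -217*(-I*√101/303) = -(-217)*I*√101/303 = 217*I*√101/303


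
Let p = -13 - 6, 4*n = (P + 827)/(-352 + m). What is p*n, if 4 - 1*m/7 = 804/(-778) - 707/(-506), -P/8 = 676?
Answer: -8566117263/128550986 ≈ -66.636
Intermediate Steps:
P = -5408 (P = -8*676 = -5408)
m = 5010075/196834 (m = 28 - 7*(804/(-778) - 707/(-506)) = 28 - 7*(804*(-1/778) - 707*(-1/506)) = 28 - 7*(-402/389 + 707/506) = 28 - 7*71611/196834 = 28 - 501277/196834 = 5010075/196834 ≈ 25.453)
n = 450848277/128550986 (n = ((-5408 + 827)/(-352 + 5010075/196834))/4 = (-4581/(-64275493/196834))/4 = (-4581*(-196834/64275493))/4 = (¼)*(901696554/64275493) = 450848277/128550986 ≈ 3.5072)
p = -19
p*n = -19*450848277/128550986 = -8566117263/128550986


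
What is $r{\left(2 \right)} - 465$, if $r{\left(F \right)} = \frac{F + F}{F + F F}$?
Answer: $- \frac{1393}{3} \approx -464.33$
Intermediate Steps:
$r{\left(F \right)} = \frac{2 F}{F + F^{2}}$
$r{\left(2 \right)} - 465 = \frac{2}{1 + 2} - 465 = \frac{2}{3} - 465 = - \frac{1393}{3}$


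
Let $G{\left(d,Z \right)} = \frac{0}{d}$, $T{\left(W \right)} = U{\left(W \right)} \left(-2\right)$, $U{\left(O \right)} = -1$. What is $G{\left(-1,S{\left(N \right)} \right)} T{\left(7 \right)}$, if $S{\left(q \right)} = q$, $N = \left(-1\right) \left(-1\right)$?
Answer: $0$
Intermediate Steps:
$N = 1$
$T{\left(W \right)} = 2$ ($T{\left(W \right)} = \left(-1\right) \left(-2\right) = 2$)
$G{\left(d,Z \right)} = 0$
$G{\left(-1,S{\left(N \right)} \right)} T{\left(7 \right)} = 0 \cdot 2 = 0$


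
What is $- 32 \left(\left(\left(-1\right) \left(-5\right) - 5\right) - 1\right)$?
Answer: $32$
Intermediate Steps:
$- 32 \left(\left(\left(-1\right) \left(-5\right) - 5\right) - 1\right) = - 32 \left(\left(5 - 5\right) - 1\right) = - 32 \left(0 - 1\right) = \left(-32\right) \left(-1\right) = 32$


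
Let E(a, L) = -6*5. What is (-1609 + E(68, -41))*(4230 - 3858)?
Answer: -609708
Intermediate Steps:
E(a, L) = -30
(-1609 + E(68, -41))*(4230 - 3858) = (-1609 - 30)*(4230 - 3858) = -1639*372 = -609708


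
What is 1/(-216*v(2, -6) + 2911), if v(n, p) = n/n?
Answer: 1/2695 ≈ 0.00037106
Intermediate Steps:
v(n, p) = 1
1/(-216*v(2, -6) + 2911) = 1/(-216*1 + 2911) = 1/(-216 + 2911) = 1/2695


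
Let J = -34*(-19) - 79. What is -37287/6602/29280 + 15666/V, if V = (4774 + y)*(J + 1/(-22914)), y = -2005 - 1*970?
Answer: 3262851688802679/215150517593967680 ≈ 0.015165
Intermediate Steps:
y = -2975 (y = -2005 - 970 = -2975)
J = 567 (J = 646 - 79 = 567)
V = 23373034363/22914 (V = (4774 - 2975)*(567 + 1/(-22914)) = 1799*(567 - 1/22914) = 1799*(12992237/22914) = 23373034363/22914 ≈ 1.0200e+6)
-37287/6602/29280 + 15666/V = -37287/6602/29280 + 15666/(23373034363/22914) = -37287*1/6602*(1/29280) + 15666*(22914/23373034363) = -37287/6602*1/29280 + 51281532/3339004909 = -12429/64435520 + 51281532/3339004909 = 3262851688802679/215150517593967680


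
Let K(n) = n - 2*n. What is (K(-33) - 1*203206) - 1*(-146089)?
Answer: -57084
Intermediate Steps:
K(n) = -n
(K(-33) - 1*203206) - 1*(-146089) = (-1*(-33) - 1*203206) - 1*(-146089) = (33 - 203206) + 146089 = -203173 + 146089 = -57084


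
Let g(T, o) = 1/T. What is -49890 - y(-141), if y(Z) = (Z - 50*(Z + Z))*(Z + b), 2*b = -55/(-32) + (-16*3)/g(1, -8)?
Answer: 143446335/64 ≈ 2.2413e+6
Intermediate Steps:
b = -1481/64 (b = (-55/(-32) + (-16*3)/(1/1))/2 = (-55*(-1/32) - 48/1)/2 = (55/32 - 48*1)/2 = (55/32 - 48)/2 = (½)*(-1481/32) = -1481/64 ≈ -23.141)
y(Z) = -99*Z*(-1481/64 + Z) (y(Z) = (Z - 50*(Z + Z))*(Z - 1481/64) = (Z - 100*Z)*(-1481/64 + Z) = (-99*Z)*(-1481/64 + Z) = -99*Z*(-1481/64 + Z))
-49890 - y(-141) = -49890 - 99*(-141)*(1481 - 64*(-141))/64 = -49890 - 99*(-141)*(1481 + 9024)/64 = -49890 - 99*(-141)*10505/64 = -49890 - 1*(-146639295/64) = -49890 + 146639295/64 = 143446335/64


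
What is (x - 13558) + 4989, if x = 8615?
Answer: 46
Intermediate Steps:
(x - 13558) + 4989 = (8615 - 13558) + 4989 = -4943 + 4989 = 46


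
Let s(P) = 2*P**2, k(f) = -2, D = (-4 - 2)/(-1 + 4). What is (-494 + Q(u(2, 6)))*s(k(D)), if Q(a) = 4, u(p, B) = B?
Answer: -3920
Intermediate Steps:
D = -2 (D = -6/3 = -6*1/3 = -2)
(-494 + Q(u(2, 6)))*s(k(D)) = (-494 + 4)*(2*(-2)**2) = -980*4 = -490*8 = -3920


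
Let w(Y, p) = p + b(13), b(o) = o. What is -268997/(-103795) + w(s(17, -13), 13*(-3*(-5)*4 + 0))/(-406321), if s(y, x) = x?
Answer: 1790439682/691378495 ≈ 2.5897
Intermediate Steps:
w(Y, p) = 13 + p (w(Y, p) = p + 13 = 13 + p)
-268997/(-103795) + w(s(17, -13), 13*(-3*(-5)*4 + 0))/(-406321) = -268997/(-103795) + (13 + 13*(-3*(-5)*4 + 0))/(-406321) = -268997*(-1/103795) + (13 + 13*(15*4 + 0))*(-1/406321) = 268997/103795 + (13 + 13*(60 + 0))*(-1/406321) = 268997/103795 + (13 + 13*60)*(-1/406321) = 268997/103795 + (13 + 780)*(-1/406321) = 268997/103795 + 793*(-1/406321) = 268997/103795 - 13/6661 = 1790439682/691378495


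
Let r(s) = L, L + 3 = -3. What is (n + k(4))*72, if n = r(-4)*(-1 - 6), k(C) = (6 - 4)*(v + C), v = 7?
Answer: 4608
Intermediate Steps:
L = -6 (L = -3 - 3 = -6)
r(s) = -6
k(C) = 14 + 2*C (k(C) = (6 - 4)*(7 + C) = 2*(7 + C) = 14 + 2*C)
n = 42 (n = -6*(-1 - 6) = -6*(-7) = 42)
(n + k(4))*72 = (42 + (14 + 2*4))*72 = (42 + (14 + 8))*72 = (42 + 22)*72 = 64*72 = 4608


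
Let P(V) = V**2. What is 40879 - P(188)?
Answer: 5535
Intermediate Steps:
40879 - P(188) = 40879 - 1*188**2 = 40879 - 1*35344 = 40879 - 35344 = 5535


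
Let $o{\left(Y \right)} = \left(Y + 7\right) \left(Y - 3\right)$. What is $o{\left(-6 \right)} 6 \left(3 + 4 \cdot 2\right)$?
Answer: $-594$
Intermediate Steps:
$o{\left(Y \right)} = \left(-3 + Y\right) \left(7 + Y\right)$ ($o{\left(Y \right)} = \left(7 + Y\right) \left(-3 + Y\right) = \left(-3 + Y\right) \left(7 + Y\right)$)
$o{\left(-6 \right)} 6 \left(3 + 4 \cdot 2\right) = \left(-21 + \left(-6\right)^{2} + 4 \left(-6\right)\right) 6 \left(3 + 4 \cdot 2\right) = \left(-21 + 36 - 24\right) 6 \left(3 + 8\right) = \left(-9\right) 6 \cdot 11 = \left(-54\right) 11 = -594$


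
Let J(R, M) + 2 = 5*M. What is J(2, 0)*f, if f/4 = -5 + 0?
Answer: 40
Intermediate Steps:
J(R, M) = -2 + 5*M
f = -20 (f = 4*(-5 + 0) = 4*(-5) = -20)
J(2, 0)*f = (-2 + 5*0)*(-20) = (-2 + 0)*(-20) = -2*(-20) = 40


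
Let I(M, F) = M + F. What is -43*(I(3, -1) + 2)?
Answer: -172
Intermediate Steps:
I(M, F) = F + M
-43*(I(3, -1) + 2) = -43*((-1 + 3) + 2) = -43*(2 + 2) = -43*4 = -172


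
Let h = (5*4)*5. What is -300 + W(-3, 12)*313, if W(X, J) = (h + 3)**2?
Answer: 3320317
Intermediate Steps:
h = 100 (h = 20*5 = 100)
W(X, J) = 10609 (W(X, J) = (100 + 3)**2 = 103**2 = 10609)
-300 + W(-3, 12)*313 = -300 + 10609*313 = -300 + 3320617 = 3320317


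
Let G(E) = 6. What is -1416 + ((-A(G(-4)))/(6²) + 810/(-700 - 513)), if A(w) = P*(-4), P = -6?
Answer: -5157680/3639 ≈ -1417.3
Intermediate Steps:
A(w) = 24 (A(w) = -6*(-4) = 24)
-1416 + ((-A(G(-4)))/(6²) + 810/(-700 - 513)) = -1416 + ((-1*24)/(6²) + 810/(-700 - 513)) = -1416 + (-24/36 + 810/(-1213)) = -1416 + (-24*1/36 + 810*(-1/1213)) = -1416 + (-⅔ - 810/1213) = -1416 - 4856/3639 = -5157680/3639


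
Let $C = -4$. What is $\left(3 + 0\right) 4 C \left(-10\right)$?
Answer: $480$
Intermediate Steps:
$\left(3 + 0\right) 4 C \left(-10\right) = \left(3 + 0\right) 4 \left(-4\right) \left(-10\right) = 3 \cdot 4 \left(-4\right) \left(-10\right) = 12 \left(-4\right) \left(-10\right) = \left(-48\right) \left(-10\right) = 480$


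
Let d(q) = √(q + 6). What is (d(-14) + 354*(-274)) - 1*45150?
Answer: -142146 + 2*I*√2 ≈ -1.4215e+5 + 2.8284*I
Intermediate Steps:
d(q) = √(6 + q)
(d(-14) + 354*(-274)) - 1*45150 = (√(6 - 14) + 354*(-274)) - 1*45150 = (√(-8) - 96996) - 45150 = (2*I*√2 - 96996) - 45150 = (-96996 + 2*I*√2) - 45150 = -142146 + 2*I*√2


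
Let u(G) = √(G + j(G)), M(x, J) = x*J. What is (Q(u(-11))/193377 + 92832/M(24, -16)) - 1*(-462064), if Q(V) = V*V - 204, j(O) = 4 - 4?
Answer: 357223204093/773508 ≈ 4.6182e+5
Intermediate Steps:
M(x, J) = J*x
j(O) = 0
u(G) = √G (u(G) = √(G + 0) = √G)
Q(V) = -204 + V² (Q(V) = V² - 204 = -204 + V²)
(Q(u(-11))/193377 + 92832/M(24, -16)) - 1*(-462064) = ((-204 + (√(-11))²)/193377 + 92832/((-16*24))) - 1*(-462064) = ((-204 + (I*√11)²)*(1/193377) + 92832/(-384)) + 462064 = ((-204 - 11)*(1/193377) + 92832*(-1/384)) + 462064 = (-215*1/193377 - 967/4) + 462064 = (-215/193377 - 967/4) + 462064 = -186996419/773508 + 462064 = 357223204093/773508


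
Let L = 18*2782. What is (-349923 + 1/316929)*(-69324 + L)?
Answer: 711539189325856/105643 ≈ 6.7353e+9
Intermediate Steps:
L = 50076
(-349923 + 1/316929)*(-69324 + L) = (-349923 + 1/316929)*(-69324 + 50076) = (-349923 + 1/316929)*(-19248) = -110900746466/316929*(-19248) = 711539189325856/105643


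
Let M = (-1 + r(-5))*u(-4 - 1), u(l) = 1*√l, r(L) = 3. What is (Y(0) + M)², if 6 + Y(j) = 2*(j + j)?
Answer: 16 - 24*I*√5 ≈ 16.0 - 53.666*I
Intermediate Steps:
u(l) = √l
Y(j) = -6 + 4*j (Y(j) = -6 + 2*(j + j) = -6 + 2*(2*j) = -6 + 4*j)
M = 2*I*√5 (M = (-1 + 3)*√(-4 - 1) = 2*√(-5) = 2*(I*√5) = 2*I*√5 ≈ 4.4721*I)
(Y(0) + M)² = ((-6 + 4*0) + 2*I*√5)² = ((-6 + 0) + 2*I*√5)² = (-6 + 2*I*√5)²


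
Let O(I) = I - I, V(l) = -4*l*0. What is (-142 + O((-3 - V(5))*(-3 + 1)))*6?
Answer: -852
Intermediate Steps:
V(l) = 0
O(I) = 0
(-142 + O((-3 - V(5))*(-3 + 1)))*6 = (-142 + 0)*6 = -142*6 = -852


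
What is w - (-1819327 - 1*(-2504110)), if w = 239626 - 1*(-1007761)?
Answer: 562604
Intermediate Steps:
w = 1247387 (w = 239626 + 1007761 = 1247387)
w - (-1819327 - 1*(-2504110)) = 1247387 - (-1819327 - 1*(-2504110)) = 1247387 - (-1819327 + 2504110) = 1247387 - 1*684783 = 1247387 - 684783 = 562604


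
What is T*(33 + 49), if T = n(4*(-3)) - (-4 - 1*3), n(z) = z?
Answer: -410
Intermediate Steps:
T = -5 (T = 4*(-3) - (-4 - 1*3) = -12 - (-4 - 3) = -12 - 1*(-7) = -12 + 7 = -5)
T*(33 + 49) = -5*(33 + 49) = -5*82 = -410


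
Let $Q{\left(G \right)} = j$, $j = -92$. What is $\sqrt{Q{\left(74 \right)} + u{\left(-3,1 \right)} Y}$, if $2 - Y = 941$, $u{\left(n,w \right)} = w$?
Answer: $i \sqrt{1031} \approx 32.109 i$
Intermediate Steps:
$Q{\left(G \right)} = -92$
$Y = -939$ ($Y = 2 - 941 = -939$)
$\sqrt{Q{\left(74 \right)} + u{\left(-3,1 \right)} Y} = \sqrt{-92 + 1 \left(-939\right)} = \sqrt{-92 - 939} = \sqrt{-1031} = i \sqrt{1031}$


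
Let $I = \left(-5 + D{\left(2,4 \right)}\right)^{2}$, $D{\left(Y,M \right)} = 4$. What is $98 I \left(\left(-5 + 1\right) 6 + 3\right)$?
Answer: $-2058$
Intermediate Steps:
$I = 1$ ($I = \left(-5 + 4\right)^{2} = \left(-1\right)^{2} = 1$)
$98 I \left(\left(-5 + 1\right) 6 + 3\right) = 98 \cdot 1 \left(\left(-5 + 1\right) 6 + 3\right) = 98 \left(\left(-4\right) 6 + 3\right) = 98 \left(-24 + 3\right) = 98 \left(-21\right) = -2058$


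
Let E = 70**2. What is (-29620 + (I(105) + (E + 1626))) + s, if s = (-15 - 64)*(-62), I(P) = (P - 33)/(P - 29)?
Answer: -345706/19 ≈ -18195.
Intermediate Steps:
E = 4900
I(P) = (-33 + P)/(-29 + P)
s = 4898 (s = -79*(-62) = 4898)
(-29620 + (I(105) + (E + 1626))) + s = (-29620 + ((-33 + 105)/(-29 + 105) + (4900 + 1626))) + 4898 = (-29620 + (72/76 + 6526)) + 4898 = (-29620 + ((1/76)*72 + 6526)) + 4898 = (-29620 + (18/19 + 6526)) + 4898 = (-29620 + 124012/19) + 4898 = -438768/19 + 4898 = -345706/19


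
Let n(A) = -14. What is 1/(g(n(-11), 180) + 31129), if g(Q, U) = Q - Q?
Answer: 1/31129 ≈ 3.2124e-5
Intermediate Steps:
g(Q, U) = 0
1/(g(n(-11), 180) + 31129) = 1/(0 + 31129) = 1/31129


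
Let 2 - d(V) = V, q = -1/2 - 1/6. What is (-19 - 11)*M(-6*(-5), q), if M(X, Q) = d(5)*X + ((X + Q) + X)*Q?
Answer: 11660/3 ≈ 3886.7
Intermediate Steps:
q = -2/3 (q = -1*1/2 - 1*1/6 = -1/2 - 1/6 = -2/3 ≈ -0.66667)
d(V) = 2 - V
M(X, Q) = -3*X + Q*(Q + 2*X) (M(X, Q) = (2 - 1*5)*X + ((X + Q) + X)*Q = (2 - 5)*X + ((Q + X) + X)*Q = -3*X + (Q + 2*X)*Q = -3*X + Q*(Q + 2*X))
(-19 - 11)*M(-6*(-5), q) = (-19 - 11)*((-2/3)**2 - (-18)*(-5) + 2*(-2/3)*(-6*(-5))) = -30*(4/9 - 3*30 + 2*(-2/3)*30) = -30*(4/9 - 90 - 40) = -30*(-1166/9) = 11660/3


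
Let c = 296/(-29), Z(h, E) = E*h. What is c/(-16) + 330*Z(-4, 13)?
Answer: -995243/58 ≈ -17159.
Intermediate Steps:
c = -296/29 (c = 296*(-1/29) = -296/29 ≈ -10.207)
c/(-16) + 330*Z(-4, 13) = -296/29/(-16) + 330*(13*(-4)) = -296/29*(-1/16) + 330*(-52) = 37/58 - 17160 = -995243/58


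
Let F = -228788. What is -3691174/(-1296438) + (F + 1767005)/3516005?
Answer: 7486194605458/2279141245095 ≈ 3.2847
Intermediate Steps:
-3691174/(-1296438) + (F + 1767005)/3516005 = -3691174/(-1296438) + (-228788 + 1767005)/3516005 = -3691174*(-1/1296438) + 1538217*(1/3516005) = 1845587/648219 + 1538217/3516005 = 7486194605458/2279141245095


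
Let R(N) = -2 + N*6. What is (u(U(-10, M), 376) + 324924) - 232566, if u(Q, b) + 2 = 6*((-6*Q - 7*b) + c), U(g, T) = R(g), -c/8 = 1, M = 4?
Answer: 78748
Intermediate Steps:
c = -8 (c = -8*1 = -8)
R(N) = -2 + 6*N
U(g, T) = -2 + 6*g
u(Q, b) = -50 - 42*b - 36*Q (u(Q, b) = -2 + 6*((-6*Q - 7*b) - 8) = -2 + 6*((-7*b - 6*Q) - 8) = -2 + 6*(-8 - 7*b - 6*Q) = -2 + (-48 - 42*b - 36*Q) = -50 - 42*b - 36*Q)
(u(U(-10, M), 376) + 324924) - 232566 = ((-50 - 42*376 - 36*(-2 + 6*(-10))) + 324924) - 232566 = ((-50 - 15792 - 36*(-2 - 60)) + 324924) - 232566 = ((-50 - 15792 - 36*(-62)) + 324924) - 232566 = ((-50 - 15792 + 2232) + 324924) - 232566 = (-13610 + 324924) - 232566 = 311314 - 232566 = 78748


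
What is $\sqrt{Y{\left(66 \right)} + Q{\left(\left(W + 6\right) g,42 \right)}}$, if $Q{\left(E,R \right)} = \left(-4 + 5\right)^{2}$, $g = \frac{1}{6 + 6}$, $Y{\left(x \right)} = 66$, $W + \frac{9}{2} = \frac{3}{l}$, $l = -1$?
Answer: $\sqrt{67} \approx 8.1853$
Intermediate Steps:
$W = - \frac{15}{2}$ ($W = - \frac{9}{2} + \frac{3}{-1} = - \frac{9}{2} + 3 \left(-1\right) = - \frac{9}{2} - 3 = - \frac{15}{2} \approx -7.5$)
$g = \frac{1}{12} \approx 0.083333$
$Q{\left(E,R \right)} = 1$ ($Q{\left(E,R \right)} = 1^{2} = 1$)
$\sqrt{Y{\left(66 \right)} + Q{\left(\left(W + 6\right) g,42 \right)}} = \sqrt{66 + 1} = \sqrt{67}$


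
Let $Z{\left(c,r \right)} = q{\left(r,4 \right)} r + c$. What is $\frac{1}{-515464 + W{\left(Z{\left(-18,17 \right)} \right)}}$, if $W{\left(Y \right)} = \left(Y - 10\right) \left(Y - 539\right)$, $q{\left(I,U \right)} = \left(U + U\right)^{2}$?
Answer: $\frac{1}{47396} \approx 2.1099 \cdot 10^{-5}$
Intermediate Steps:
$q{\left(I,U \right)} = 4 U^{2}$ ($q{\left(I,U \right)} = \left(2 U\right)^{2} = 4 U^{2}$)
$Z{\left(c,r \right)} = c + 64 r$ ($Z{\left(c,r \right)} = 4 \cdot 4^{2} r + c = 4 \cdot 16 r + c = 64 r + c = c + 64 r$)
$W{\left(Y \right)} = \left(-539 + Y\right) \left(-10 + Y\right)$ ($W{\left(Y \right)} = \left(-10 + Y\right) \left(-539 + Y\right) = \left(-539 + Y\right) \left(-10 + Y\right)$)
$\frac{1}{-515464 + W{\left(Z{\left(-18,17 \right)} \right)}} = \frac{1}{-515464 + \left(5390 + \left(-18 + 64 \cdot 17\right)^{2} - 549 \left(-18 + 64 \cdot 17\right)\right)} = \frac{1}{-515464 + \left(5390 + \left(-18 + 1088\right)^{2} - 549 \left(-18 + 1088\right)\right)} = \frac{1}{-515464 + \left(5390 + 1070^{2} - 587430\right)} = \frac{1}{-515464 + \left(5390 + 1144900 - 587430\right)} = \frac{1}{-515464 + 562860} = \frac{1}{47396}$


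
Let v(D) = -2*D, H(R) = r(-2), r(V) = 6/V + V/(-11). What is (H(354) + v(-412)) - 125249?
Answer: -1368706/11 ≈ -1.2443e+5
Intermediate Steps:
r(V) = 6/V - V/11 (r(V) = 6/V + V*(-1/11) = 6/V - V/11)
H(R) = -31/11 (H(R) = 6/(-2) - 1/11*(-2) = 6*(-1/2) + 2/11 = -3 + 2/11 = -31/11)
(H(354) + v(-412)) - 125249 = (-31/11 - 2*(-412)) - 125249 = (-31/11 + 824) - 125249 = 9033/11 - 125249 = -1368706/11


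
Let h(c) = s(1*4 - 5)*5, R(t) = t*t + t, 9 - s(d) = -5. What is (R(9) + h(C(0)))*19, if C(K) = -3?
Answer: 3040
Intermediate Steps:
s(d) = 14 (s(d) = 9 - 1*(-5) = 9 + 5 = 14)
R(t) = t + t² (R(t) = t² + t = t + t²)
h(c) = 70 (h(c) = 14*5 = 70)
(R(9) + h(C(0)))*19 = (9*(1 + 9) + 70)*19 = (9*10 + 70)*19 = (90 + 70)*19 = 160*19 = 3040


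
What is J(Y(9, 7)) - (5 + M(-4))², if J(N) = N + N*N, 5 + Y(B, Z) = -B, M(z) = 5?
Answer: 82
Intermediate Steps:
Y(B, Z) = -5 - B
J(N) = N + N²
J(Y(9, 7)) - (5 + M(-4))² = (-5 - 1*9)*(1 + (-5 - 1*9)) - (5 + 5)² = (-5 - 9)*(1 + (-5 - 9)) - 1*10² = -14*(1 - 14) - 1*100 = -14*(-13) - 100 = 182 - 100 = 82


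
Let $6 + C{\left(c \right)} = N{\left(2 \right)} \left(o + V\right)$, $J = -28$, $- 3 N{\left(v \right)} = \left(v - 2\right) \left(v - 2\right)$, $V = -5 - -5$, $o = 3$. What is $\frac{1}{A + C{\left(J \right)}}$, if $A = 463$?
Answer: $\frac{1}{457} \approx 0.0021882$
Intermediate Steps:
$V = 0$ ($V = -5 + 5 = 0$)
$N{\left(v \right)} = - \frac{\left(-2 + v\right)^{2}}{3}$ ($N{\left(v \right)} = - \frac{\left(v - 2\right) \left(v - 2\right)}{3} = - \frac{\left(-2 + v\right) \left(-2 + v\right)}{3} = - \frac{\left(-2 + v\right)^{2}}{3}$)
$C{\left(c \right)} = -6$ ($C{\left(c \right)} = -6 + - \frac{\left(-2 + 2\right)^{2}}{3} \left(3 + 0\right) = -6 + - \frac{0^{2}}{3} \cdot 3 = -6 + \left(- \frac{1}{3}\right) 0 \cdot 3 = -6 + 0 \cdot 3 = -6 + 0 = -6$)
$\frac{1}{A + C{\left(J \right)}} = \frac{1}{463 - 6} = \frac{1}{457}$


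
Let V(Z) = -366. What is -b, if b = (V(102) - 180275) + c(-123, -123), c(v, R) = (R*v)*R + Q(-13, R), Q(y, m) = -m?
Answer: 2041385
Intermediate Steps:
c(v, R) = -R + v*R² (c(v, R) = (R*v)*R - R = v*R² - R = -R + v*R²)
b = -2041385 (b = (-366 - 180275) - 123*(-1 - 123*(-123)) = -180641 - 123*(-1 + 15129) = -180641 - 123*15128 = -180641 - 1860744 = -2041385)
-b = -1*(-2041385) = 2041385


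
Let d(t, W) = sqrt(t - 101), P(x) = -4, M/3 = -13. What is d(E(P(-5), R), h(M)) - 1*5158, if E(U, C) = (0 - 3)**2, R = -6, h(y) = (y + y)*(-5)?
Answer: -5158 + 2*I*sqrt(23) ≈ -5158.0 + 9.5917*I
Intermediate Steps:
M = -39 (M = 3*(-13) = -39)
h(y) = -10*y (h(y) = (2*y)*(-5) = -10*y)
E(U, C) = 9 (E(U, C) = (-3)**2 = 9)
d(t, W) = sqrt(-101 + t)
d(E(P(-5), R), h(M)) - 1*5158 = sqrt(-101 + 9) - 1*5158 = sqrt(-92) - 5158 = 2*I*sqrt(23) - 5158 = -5158 + 2*I*sqrt(23)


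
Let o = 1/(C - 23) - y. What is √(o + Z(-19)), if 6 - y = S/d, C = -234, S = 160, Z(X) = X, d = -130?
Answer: 5*I*√11713546/3341 ≈ 5.122*I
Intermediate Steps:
y = 94/13 (y = 6 - 160/(-130) = 6 - 160*(-1)/130 = 6 - 1*(-16/13) = 6 + 16/13 = 94/13 ≈ 7.2308)
o = -24171/3341 (o = 1/(-234 - 23) - 1*94/13 = 1/(-257) - 94/13 = -1/257 - 94/13 = -24171/3341 ≈ -7.2347)
√(o + Z(-19)) = √(-24171/3341 - 19) = √(-87650/3341) = 5*I*√11713546/3341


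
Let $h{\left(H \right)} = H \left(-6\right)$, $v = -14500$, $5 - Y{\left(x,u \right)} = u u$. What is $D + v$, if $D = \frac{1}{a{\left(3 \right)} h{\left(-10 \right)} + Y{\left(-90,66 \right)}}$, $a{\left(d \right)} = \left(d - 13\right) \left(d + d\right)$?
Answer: $- \frac{115289501}{7951} \approx -14500.0$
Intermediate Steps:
$a{\left(d \right)} = 2 d \left(-13 + d\right)$ ($a{\left(d \right)} = \left(-13 + d\right) 2 d = 2 d \left(-13 + d\right)$)
$Y{\left(x,u \right)} = 5 - u^{2}$ ($Y{\left(x,u \right)} = 5 - u u = 5 - u^{2}$)
$h{\left(H \right)} = - 6 H$
$D = - \frac{1}{7951}$ ($D = \frac{1}{2 \cdot 3 \left(-13 + 3\right) \left(\left(-6\right) \left(-10\right)\right) + \left(5 - 66^{2}\right)} = \frac{1}{2 \cdot 3 \left(-10\right) 60 + \left(5 - 4356\right)} = \frac{1}{\left(-60\right) 60 + \left(5 - 4356\right)} = \frac{1}{-3600 - 4351} = \frac{1}{-7951} = - \frac{1}{7951} \approx -0.00012577$)
$D + v = - \frac{1}{7951} - 14500 = - \frac{115289501}{7951}$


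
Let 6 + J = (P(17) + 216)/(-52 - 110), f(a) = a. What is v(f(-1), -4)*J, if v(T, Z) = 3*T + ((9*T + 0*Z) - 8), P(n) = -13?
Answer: 11750/81 ≈ 145.06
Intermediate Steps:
v(T, Z) = -8 + 12*T (v(T, Z) = 3*T + ((9*T + 0) - 8) = 3*T + (9*T - 8) = 3*T + (-8 + 9*T) = -8 + 12*T)
J = -1175/162 (J = -6 + (-13 + 216)/(-52 - 110) = -6 + 203/(-162) = -6 + 203*(-1/162) = -6 - 203/162 = -1175/162 ≈ -7.2531)
v(f(-1), -4)*J = (-8 + 12*(-1))*(-1175/162) = (-8 - 12)*(-1175/162) = -20*(-1175/162) = 11750/81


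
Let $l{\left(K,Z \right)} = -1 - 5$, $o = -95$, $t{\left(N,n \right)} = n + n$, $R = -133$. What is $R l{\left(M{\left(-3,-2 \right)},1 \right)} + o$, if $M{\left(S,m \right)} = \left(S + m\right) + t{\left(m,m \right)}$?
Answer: $703$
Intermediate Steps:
$t{\left(N,n \right)} = 2 n$
$M{\left(S,m \right)} = S + 3 m$ ($M{\left(S,m \right)} = \left(S + m\right) + 2 m = S + 3 m$)
$l{\left(K,Z \right)} = -6$
$R l{\left(M{\left(-3,-2 \right)},1 \right)} + o = \left(-133\right) \left(-6\right) - 95 = 798 - 95 = 703$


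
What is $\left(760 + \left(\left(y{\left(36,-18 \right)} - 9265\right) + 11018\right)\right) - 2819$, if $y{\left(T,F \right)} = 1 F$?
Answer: $-324$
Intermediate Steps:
$y{\left(T,F \right)} = F$
$\left(760 + \left(\left(y{\left(36,-18 \right)} - 9265\right) + 11018\right)\right) - 2819 = \left(760 + \left(\left(-18 - 9265\right) + 11018\right)\right) - 2819 = \left(760 + \left(-9283 + 11018\right)\right) - 2819 = \left(760 + 1735\right) - 2819 = 2495 - 2819 = -324$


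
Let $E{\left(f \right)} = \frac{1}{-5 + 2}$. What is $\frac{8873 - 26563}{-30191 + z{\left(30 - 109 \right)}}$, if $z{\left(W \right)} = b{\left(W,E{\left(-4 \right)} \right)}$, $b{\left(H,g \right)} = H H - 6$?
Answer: $\frac{8845}{11978} \approx 0.73844$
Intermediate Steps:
$E{\left(f \right)} = - \frac{1}{3}$ ($E{\left(f \right)} = \frac{1}{-3} = - \frac{1}{3}$)
$b{\left(H,g \right)} = -6 + H^{2}$ ($b{\left(H,g \right)} = H^{2} - 6 = -6 + H^{2}$)
$z{\left(W \right)} = -6 + W^{2}$
$\frac{8873 - 26563}{-30191 + z{\left(30 - 109 \right)}} = \frac{8873 - 26563}{-30191 - \left(6 - \left(30 - 109\right)^{2}\right)} = - \frac{17690}{-30191 - \left(6 - \left(-79\right)^{2}\right)} = - \frac{17690}{-30191 + \left(-6 + 6241\right)} = - \frac{17690}{-30191 + 6235} = - \frac{17690}{-23956} = \left(-17690\right) \left(- \frac{1}{23956}\right) = \frac{8845}{11978}$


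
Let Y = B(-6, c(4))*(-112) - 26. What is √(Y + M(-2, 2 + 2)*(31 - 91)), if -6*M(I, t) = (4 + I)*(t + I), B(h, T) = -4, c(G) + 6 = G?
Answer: √462 ≈ 21.494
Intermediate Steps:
c(G) = -6 + G
M(I, t) = -(4 + I)*(I + t)/6 (M(I, t) = -(4 + I)*(t + I)/6 = -(4 + I)*(I + t)/6)
Y = 422 (Y = -4*(-112) - 26 = 448 - 26 = 422)
√(Y + M(-2, 2 + 2)*(31 - 91)) = √(422 + (-⅔*(-2) - 2*(2 + 2)/3 - ⅙*(-2)² - ⅙*(-2)*(2 + 2))*(31 - 91)) = √(422 + (4/3 - ⅔*4 - ⅙*4 - ⅙*(-2)*4)*(-60)) = √(422 + (4/3 - 8/3 - ⅔ + 4/3)*(-60)) = √(422 - ⅔*(-60)) = √(422 + 40) = √462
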